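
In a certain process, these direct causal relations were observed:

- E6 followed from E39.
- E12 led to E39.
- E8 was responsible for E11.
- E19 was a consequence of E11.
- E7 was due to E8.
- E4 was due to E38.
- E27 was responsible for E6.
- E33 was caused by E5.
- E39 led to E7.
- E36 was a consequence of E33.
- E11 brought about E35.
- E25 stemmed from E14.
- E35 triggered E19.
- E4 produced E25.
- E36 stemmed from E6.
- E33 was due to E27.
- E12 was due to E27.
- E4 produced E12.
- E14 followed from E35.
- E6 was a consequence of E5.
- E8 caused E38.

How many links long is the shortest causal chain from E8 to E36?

Shortest chain: E8 → E38 → E4 → E12 → E39 → E6 → E36.

6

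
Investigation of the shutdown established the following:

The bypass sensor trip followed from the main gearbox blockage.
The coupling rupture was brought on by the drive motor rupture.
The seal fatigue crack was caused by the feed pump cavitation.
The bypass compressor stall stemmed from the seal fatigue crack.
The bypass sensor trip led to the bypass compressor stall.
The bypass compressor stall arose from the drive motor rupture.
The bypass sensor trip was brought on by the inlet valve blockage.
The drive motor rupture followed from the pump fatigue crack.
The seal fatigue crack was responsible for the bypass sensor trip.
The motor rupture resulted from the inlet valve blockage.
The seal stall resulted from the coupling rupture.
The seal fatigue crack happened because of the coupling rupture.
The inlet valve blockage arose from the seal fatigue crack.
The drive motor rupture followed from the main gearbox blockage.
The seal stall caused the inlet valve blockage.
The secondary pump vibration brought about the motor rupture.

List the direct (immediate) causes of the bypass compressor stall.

the bypass sensor trip, the drive motor rupture, the seal fatigue crack

Upstream contributors include the feed pump cavitation, the pump fatigue crack, the main gearbox blockage, the coupling rupture, the seal stall, the inlet valve blockage, but only the bypass sensor trip, the drive motor rupture, the seal fatigue crack feed directly into the bypass compressor stall.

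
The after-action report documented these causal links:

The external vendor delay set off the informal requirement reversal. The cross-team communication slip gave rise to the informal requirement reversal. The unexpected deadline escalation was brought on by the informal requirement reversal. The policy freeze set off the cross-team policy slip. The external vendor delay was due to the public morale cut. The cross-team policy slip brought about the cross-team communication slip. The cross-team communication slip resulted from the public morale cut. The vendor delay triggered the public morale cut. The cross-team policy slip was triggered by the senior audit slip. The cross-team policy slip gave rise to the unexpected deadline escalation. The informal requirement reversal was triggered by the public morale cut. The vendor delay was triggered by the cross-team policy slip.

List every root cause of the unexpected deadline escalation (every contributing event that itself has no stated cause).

Tracing upstream from the unexpected deadline escalation: the unexpected deadline escalation ← the cross-team policy slip ← the senior audit slip.
A separate upstream branch: the unexpected deadline escalation ← the cross-team policy slip ← the policy freeze.
Each of those chain origins has no stated cause.

the policy freeze, the senior audit slip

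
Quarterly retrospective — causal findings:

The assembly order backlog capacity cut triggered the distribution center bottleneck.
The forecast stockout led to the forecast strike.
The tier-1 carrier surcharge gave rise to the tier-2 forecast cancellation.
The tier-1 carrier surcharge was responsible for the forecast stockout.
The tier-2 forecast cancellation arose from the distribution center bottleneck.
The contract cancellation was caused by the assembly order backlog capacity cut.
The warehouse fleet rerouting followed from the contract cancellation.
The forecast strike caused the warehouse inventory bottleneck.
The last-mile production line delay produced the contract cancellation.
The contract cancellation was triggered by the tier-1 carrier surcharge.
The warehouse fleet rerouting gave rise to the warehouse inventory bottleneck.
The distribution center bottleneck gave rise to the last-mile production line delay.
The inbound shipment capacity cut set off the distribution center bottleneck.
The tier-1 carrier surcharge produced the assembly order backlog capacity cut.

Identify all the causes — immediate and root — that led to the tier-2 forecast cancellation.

the assembly order backlog capacity cut, the distribution center bottleneck, the inbound shipment capacity cut, the tier-1 carrier surcharge

Immediate causes of the tier-2 forecast cancellation: the tier-1 carrier surcharge, the distribution center bottleneck.
Further upstream: the assembly order backlog capacity cut, the inbound shipment capacity cut.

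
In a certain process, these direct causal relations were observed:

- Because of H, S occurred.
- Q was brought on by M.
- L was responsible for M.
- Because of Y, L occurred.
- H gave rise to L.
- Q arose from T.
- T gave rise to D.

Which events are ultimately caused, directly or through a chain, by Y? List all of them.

Direct effects: L.
2 steps out: M.
3 steps out: Q.
Not reachable from it: H, S, T, D.

L, M, Q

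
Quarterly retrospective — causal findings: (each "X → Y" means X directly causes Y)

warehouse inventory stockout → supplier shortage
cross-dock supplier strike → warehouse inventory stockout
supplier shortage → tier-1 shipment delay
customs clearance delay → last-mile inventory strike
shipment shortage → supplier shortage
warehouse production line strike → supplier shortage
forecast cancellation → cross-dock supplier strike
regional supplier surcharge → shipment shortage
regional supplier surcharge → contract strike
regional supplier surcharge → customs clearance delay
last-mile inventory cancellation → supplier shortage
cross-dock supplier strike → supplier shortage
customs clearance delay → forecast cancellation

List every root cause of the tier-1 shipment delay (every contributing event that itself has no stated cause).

Tracing upstream from the tier-1 shipment delay: the tier-1 shipment delay ← the supplier shortage ← the shipment shortage ← the regional supplier surcharge.
A separate upstream branch: the tier-1 shipment delay ← the supplier shortage ← the warehouse production line strike.
A separate upstream branch: the tier-1 shipment delay ← the supplier shortage ← the last-mile inventory cancellation.
Each of those chain origins has no stated cause.

the last-mile inventory cancellation, the regional supplier surcharge, the warehouse production line strike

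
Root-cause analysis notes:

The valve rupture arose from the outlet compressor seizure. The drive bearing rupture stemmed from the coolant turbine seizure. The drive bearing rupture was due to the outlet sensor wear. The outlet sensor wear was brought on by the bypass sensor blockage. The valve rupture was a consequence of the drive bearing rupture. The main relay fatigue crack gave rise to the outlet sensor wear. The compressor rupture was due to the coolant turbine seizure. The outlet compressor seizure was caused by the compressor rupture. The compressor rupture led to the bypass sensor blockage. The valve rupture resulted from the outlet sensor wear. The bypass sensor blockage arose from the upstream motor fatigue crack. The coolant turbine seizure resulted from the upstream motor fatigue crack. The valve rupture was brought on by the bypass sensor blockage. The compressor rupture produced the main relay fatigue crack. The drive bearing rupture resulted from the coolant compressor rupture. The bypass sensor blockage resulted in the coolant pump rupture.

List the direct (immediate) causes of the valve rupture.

the bypass sensor blockage, the drive bearing rupture, the outlet compressor seizure, the outlet sensor wear

Upstream contributors include the upstream motor fatigue crack, the coolant turbine seizure, the compressor rupture, the main relay fatigue crack, the coolant compressor rupture, but only the bypass sensor blockage, the drive bearing rupture, the outlet compressor seizure, the outlet sensor wear feed directly into the valve rupture.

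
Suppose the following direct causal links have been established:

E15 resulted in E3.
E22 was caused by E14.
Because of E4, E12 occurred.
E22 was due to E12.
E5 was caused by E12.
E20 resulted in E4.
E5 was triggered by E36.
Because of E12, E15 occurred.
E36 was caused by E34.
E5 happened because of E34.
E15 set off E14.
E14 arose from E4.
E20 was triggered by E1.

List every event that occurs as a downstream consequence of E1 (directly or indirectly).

Direct effects: E20.
2 steps out: E4.
3 steps out: E12, E14.
4 steps out: E15, E22, E5.
5 steps out: E3.
Not reachable from it: E34, E36.

E12, E14, E15, E20, E22, E3, E4, E5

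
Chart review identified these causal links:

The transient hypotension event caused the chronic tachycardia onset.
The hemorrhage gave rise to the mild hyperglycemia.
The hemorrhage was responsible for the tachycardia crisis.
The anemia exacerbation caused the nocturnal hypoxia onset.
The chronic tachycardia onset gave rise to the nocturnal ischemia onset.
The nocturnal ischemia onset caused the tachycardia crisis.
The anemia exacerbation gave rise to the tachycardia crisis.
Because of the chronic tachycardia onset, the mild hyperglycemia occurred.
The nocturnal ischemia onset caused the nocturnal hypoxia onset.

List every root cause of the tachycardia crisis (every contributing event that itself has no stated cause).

Tracing upstream from the tachycardia crisis: the tachycardia crisis ← the anemia exacerbation.
A separate upstream branch: the tachycardia crisis ← the nocturnal ischemia onset ← the chronic tachycardia onset ← the transient hypotension event.
A separate upstream branch: the tachycardia crisis ← the hemorrhage.
Each of those chain origins has no stated cause.

the anemia exacerbation, the hemorrhage, the transient hypotension event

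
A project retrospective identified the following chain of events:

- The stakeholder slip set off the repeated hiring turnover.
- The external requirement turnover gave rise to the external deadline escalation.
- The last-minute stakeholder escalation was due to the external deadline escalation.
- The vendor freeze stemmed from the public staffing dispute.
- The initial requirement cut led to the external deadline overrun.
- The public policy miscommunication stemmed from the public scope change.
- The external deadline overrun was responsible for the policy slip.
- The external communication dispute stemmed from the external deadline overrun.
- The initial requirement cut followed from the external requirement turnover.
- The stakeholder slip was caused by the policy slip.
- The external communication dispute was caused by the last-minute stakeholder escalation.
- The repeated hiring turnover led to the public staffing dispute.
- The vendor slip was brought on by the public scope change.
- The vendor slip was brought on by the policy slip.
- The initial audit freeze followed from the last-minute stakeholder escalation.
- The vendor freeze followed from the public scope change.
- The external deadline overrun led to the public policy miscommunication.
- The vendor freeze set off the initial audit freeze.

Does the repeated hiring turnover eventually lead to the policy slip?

No

The repeated hiring turnover leads to the public staffing dispute, the vendor freeze, the initial audit freeze; the policy slip is not among them.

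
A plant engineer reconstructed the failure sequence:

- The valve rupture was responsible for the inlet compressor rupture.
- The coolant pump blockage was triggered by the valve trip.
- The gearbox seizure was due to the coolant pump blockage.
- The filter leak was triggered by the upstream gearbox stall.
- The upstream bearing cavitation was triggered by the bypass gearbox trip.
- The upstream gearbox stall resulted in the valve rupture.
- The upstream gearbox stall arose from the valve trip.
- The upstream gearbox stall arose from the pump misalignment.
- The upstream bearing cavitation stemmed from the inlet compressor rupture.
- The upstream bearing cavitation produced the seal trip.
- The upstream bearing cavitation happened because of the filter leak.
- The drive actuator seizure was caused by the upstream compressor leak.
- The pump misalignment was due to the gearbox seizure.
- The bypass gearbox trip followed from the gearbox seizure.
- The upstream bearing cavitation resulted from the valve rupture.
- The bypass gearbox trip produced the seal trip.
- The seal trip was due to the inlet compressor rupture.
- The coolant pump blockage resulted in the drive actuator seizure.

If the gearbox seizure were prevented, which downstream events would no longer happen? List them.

the bypass gearbox trip, the pump misalignment

Downstream of the gearbox seizure: the pump misalignment, the upstream gearbox stall, the filter leak, the valve rupture, the bypass gearbox trip, the inlet compressor rupture, the upstream bearing cavitation, the seal trip.
Of those, still caused via another path: the upstream gearbox stall, the filter leak, the valve rupture, the inlet compressor rupture, the upstream bearing cavitation, the seal trip.
The remainder have no surviving cause.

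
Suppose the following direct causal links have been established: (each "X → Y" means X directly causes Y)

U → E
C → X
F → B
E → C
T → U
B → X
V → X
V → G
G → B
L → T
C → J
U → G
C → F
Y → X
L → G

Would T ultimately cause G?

Yes

There is a causal chain: T → U → G.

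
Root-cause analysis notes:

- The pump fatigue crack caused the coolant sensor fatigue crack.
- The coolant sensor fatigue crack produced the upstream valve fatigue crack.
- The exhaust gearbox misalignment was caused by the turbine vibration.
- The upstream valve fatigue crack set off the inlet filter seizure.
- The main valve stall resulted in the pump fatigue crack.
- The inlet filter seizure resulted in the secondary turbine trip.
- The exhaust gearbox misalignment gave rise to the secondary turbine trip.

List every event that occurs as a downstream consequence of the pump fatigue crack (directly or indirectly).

the coolant sensor fatigue crack, the inlet filter seizure, the secondary turbine trip, the upstream valve fatigue crack

Direct effects: the coolant sensor fatigue crack.
2 steps out: the upstream valve fatigue crack.
3 steps out: the inlet filter seizure.
4 steps out: the secondary turbine trip.
Not reachable from it: the main valve stall, the turbine vibration, the exhaust gearbox misalignment.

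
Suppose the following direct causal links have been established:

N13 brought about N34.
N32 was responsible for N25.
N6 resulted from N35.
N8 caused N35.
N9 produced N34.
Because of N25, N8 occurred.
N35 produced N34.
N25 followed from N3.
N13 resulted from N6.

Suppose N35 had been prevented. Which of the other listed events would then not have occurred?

Downstream of N35: N6, N13, N34.
Of those, still caused via another path: N34.
The remainder have no surviving cause.

N13, N6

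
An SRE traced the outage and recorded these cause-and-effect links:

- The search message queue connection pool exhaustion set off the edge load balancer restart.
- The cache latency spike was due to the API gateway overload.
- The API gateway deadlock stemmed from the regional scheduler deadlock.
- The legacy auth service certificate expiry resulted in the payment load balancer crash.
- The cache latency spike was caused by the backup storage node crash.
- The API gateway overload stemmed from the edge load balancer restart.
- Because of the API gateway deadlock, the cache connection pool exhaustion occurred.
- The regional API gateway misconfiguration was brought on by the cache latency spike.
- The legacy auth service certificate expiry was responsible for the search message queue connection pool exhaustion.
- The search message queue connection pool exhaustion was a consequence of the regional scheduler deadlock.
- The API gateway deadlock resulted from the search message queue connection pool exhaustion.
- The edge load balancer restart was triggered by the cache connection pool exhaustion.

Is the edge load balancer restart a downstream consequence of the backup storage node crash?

No

The backup storage node crash leads to the cache latency spike, the regional API gateway misconfiguration; the edge load balancer restart is not among them.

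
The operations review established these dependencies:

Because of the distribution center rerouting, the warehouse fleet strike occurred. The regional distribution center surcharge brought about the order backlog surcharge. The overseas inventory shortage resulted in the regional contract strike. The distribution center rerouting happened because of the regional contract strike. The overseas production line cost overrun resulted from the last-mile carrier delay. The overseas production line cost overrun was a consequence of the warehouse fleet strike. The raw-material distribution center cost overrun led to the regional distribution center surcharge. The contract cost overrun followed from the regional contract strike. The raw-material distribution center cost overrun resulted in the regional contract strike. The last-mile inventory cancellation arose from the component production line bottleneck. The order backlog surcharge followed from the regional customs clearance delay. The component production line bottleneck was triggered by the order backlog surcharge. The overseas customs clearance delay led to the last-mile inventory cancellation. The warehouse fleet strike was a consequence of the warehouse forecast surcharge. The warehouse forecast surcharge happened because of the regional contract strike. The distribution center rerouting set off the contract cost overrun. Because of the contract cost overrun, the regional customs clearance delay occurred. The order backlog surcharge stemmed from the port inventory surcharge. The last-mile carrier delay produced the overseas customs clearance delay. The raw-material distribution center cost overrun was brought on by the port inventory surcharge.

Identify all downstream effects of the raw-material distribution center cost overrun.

the component production line bottleneck, the contract cost overrun, the distribution center rerouting, the last-mile inventory cancellation, the order backlog surcharge, the overseas production line cost overrun, the regional contract strike, the regional customs clearance delay, the regional distribution center surcharge, the warehouse fleet strike, the warehouse forecast surcharge

Direct effects: the regional contract strike, the regional distribution center surcharge.
2 steps out: the distribution center rerouting, the contract cost overrun, the order backlog surcharge, the warehouse forecast surcharge.
3 steps out: the regional customs clearance delay, the warehouse fleet strike, the component production line bottleneck.
4 steps out: the overseas production line cost overrun, the last-mile inventory cancellation.
Not reachable from it: the overseas inventory shortage, the port inventory surcharge, the last-mile carrier delay, the overseas customs clearance delay.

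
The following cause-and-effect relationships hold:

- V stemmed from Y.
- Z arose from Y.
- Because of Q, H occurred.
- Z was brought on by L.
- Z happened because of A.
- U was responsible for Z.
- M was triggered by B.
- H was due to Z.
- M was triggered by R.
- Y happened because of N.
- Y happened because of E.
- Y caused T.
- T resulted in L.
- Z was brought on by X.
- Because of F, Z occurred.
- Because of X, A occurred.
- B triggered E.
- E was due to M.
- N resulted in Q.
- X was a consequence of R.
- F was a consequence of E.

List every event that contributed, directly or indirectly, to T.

B, E, M, N, R, Y

Immediate cause of T: Y.
Further upstream: R, B, M, N, E.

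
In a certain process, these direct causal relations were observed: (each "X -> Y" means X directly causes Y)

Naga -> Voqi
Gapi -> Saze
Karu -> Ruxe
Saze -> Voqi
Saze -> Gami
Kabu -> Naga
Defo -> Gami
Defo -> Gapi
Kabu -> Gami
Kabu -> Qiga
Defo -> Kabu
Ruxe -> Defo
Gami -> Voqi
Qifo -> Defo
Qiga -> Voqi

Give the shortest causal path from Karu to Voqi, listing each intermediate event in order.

Karu → Ruxe → Defo → Gami → Voqi

Karu → Ruxe
Ruxe → Defo
Defo → Gami
Gami → Voqi
Length: 4 steps.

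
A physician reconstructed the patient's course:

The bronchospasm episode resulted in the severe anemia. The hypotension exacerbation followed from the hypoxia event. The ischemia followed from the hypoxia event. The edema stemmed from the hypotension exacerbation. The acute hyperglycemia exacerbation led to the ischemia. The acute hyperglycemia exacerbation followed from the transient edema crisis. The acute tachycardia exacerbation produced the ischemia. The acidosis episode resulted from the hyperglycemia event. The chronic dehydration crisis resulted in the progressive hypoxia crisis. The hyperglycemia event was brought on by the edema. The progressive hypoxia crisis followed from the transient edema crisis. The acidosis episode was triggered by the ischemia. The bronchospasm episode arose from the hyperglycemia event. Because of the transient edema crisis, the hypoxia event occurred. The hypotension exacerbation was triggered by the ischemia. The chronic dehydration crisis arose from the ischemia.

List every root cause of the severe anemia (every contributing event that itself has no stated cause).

the acute tachycardia exacerbation, the transient edema crisis

Tracing upstream from the severe anemia: the severe anemia ← the bronchospasm episode ← the hyperglycemia event ← the edema ← the hypotension exacerbation ← the hypoxia event ← the transient edema crisis.
A separate upstream branch: the severe anemia ← the bronchospasm episode ← the hyperglycemia event ← the edema ← the hypotension exacerbation ← the ischemia ← the acute tachycardia exacerbation.
Each of those chain origins has no stated cause.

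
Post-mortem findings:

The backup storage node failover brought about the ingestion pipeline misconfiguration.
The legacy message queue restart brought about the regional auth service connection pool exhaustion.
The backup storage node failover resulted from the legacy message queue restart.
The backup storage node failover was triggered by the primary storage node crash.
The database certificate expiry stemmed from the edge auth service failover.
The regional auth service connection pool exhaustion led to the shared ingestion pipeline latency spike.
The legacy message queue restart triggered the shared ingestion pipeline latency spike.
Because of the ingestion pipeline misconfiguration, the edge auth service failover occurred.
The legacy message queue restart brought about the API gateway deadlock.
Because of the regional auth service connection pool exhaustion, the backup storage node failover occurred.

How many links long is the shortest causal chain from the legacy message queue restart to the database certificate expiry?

4

Shortest chain: the legacy message queue restart → the backup storage node failover → the ingestion pipeline misconfiguration → the edge auth service failover → the database certificate expiry.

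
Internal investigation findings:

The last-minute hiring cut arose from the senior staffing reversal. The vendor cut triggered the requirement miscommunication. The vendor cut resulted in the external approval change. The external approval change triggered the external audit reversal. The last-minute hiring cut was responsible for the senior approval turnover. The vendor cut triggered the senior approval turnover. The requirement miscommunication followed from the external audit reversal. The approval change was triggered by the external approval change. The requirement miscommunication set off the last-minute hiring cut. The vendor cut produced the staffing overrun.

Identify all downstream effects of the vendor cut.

the approval change, the external approval change, the external audit reversal, the last-minute hiring cut, the requirement miscommunication, the senior approval turnover, the staffing overrun

Direct effects: the staffing overrun, the external approval change, the requirement miscommunication, the senior approval turnover.
2 steps out: the approval change, the external audit reversal, the last-minute hiring cut.
Not reachable from it: the senior staffing reversal.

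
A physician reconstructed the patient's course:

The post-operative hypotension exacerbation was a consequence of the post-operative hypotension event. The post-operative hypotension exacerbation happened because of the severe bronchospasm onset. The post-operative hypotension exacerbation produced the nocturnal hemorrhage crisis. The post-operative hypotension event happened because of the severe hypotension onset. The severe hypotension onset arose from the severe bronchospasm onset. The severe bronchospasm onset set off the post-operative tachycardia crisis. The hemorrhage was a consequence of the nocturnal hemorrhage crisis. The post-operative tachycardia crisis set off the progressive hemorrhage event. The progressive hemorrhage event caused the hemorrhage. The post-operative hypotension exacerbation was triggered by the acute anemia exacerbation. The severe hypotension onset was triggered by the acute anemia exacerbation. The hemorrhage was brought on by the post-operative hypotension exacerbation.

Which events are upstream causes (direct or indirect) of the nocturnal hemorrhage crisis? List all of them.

Immediate cause of the nocturnal hemorrhage crisis: the post-operative hypotension exacerbation.
Further upstream: the severe bronchospasm onset, the acute anemia exacerbation, the severe hypotension onset, the post-operative hypotension event.

the acute anemia exacerbation, the post-operative hypotension event, the post-operative hypotension exacerbation, the severe bronchospasm onset, the severe hypotension onset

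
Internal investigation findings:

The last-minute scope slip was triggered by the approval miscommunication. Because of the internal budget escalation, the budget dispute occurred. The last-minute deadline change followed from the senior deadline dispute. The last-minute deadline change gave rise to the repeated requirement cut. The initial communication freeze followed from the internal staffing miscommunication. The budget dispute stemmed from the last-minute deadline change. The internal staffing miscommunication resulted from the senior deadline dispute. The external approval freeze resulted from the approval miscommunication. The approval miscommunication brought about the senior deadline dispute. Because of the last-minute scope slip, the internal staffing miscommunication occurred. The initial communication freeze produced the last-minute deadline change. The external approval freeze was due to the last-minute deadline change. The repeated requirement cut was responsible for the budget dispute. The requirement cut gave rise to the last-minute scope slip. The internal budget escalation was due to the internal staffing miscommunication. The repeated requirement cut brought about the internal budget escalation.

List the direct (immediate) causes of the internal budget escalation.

Upstream contributors include the approval miscommunication, the last-minute scope slip, the senior deadline dispute, the initial communication freeze, the last-minute deadline change, the requirement cut, but only the internal staffing miscommunication, the repeated requirement cut feed directly into the internal budget escalation.

the internal staffing miscommunication, the repeated requirement cut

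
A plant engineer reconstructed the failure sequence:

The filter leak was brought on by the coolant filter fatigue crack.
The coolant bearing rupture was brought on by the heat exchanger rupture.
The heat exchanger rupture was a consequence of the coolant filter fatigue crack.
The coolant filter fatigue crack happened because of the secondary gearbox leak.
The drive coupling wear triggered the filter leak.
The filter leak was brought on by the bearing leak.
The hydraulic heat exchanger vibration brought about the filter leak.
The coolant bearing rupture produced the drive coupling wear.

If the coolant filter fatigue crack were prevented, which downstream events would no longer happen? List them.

the coolant bearing rupture, the drive coupling wear, the heat exchanger rupture

Downstream of the coolant filter fatigue crack: the heat exchanger rupture, the coolant bearing rupture, the drive coupling wear, the filter leak.
Of those, still caused via another path: the filter leak.
The remainder have no surviving cause.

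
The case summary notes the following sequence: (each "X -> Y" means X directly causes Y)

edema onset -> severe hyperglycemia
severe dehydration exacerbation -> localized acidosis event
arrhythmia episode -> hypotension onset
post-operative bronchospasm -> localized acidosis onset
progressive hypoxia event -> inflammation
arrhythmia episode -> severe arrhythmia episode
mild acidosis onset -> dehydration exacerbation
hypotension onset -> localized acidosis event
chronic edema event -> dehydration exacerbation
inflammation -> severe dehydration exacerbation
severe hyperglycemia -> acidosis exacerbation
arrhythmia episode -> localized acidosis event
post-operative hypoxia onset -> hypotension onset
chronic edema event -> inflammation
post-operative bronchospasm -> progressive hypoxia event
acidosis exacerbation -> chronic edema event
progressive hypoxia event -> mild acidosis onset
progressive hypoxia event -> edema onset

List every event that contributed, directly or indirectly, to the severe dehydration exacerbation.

Immediate cause of the severe dehydration exacerbation: the inflammation.
Further upstream: the post-operative bronchospasm, the progressive hypoxia event, the edema onset, the severe hyperglycemia, the acidosis exacerbation, the chronic edema event.

the acidosis exacerbation, the chronic edema event, the edema onset, the inflammation, the post-operative bronchospasm, the progressive hypoxia event, the severe hyperglycemia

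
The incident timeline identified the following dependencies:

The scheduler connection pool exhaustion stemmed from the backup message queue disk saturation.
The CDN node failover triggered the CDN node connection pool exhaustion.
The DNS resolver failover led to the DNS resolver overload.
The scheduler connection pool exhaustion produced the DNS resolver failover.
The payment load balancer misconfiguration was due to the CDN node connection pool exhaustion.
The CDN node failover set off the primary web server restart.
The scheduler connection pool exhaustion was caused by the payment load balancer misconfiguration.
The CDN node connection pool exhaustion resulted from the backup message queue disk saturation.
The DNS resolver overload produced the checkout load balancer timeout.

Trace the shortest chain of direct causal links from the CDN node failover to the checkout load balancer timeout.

the CDN node failover → the CDN node connection pool exhaustion
the CDN node connection pool exhaustion → the payment load balancer misconfiguration
the payment load balancer misconfiguration → the scheduler connection pool exhaustion
the scheduler connection pool exhaustion → the DNS resolver failover
the DNS resolver failover → the DNS resolver overload
the DNS resolver overload → the checkout load balancer timeout
Length: 6 steps.

the CDN node failover → the CDN node connection pool exhaustion → the payment load balancer misconfiguration → the scheduler connection pool exhaustion → the DNS resolver failover → the DNS resolver overload → the checkout load balancer timeout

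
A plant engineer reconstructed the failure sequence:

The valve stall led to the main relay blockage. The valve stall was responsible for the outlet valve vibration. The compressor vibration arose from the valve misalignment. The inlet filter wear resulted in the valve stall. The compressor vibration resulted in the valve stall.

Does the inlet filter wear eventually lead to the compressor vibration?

No

The inlet filter wear leads to the valve stall, the outlet valve vibration, the main relay blockage; the compressor vibration is not among them.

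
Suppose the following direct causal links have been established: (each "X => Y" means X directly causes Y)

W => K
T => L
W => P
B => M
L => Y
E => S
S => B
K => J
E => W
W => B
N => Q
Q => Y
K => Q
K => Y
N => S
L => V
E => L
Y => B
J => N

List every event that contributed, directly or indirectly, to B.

E, J, K, L, N, Q, S, T, W, Y

Immediate causes of B: W, S, Y.
Further upstream: E, L, K, J, N, Q, T.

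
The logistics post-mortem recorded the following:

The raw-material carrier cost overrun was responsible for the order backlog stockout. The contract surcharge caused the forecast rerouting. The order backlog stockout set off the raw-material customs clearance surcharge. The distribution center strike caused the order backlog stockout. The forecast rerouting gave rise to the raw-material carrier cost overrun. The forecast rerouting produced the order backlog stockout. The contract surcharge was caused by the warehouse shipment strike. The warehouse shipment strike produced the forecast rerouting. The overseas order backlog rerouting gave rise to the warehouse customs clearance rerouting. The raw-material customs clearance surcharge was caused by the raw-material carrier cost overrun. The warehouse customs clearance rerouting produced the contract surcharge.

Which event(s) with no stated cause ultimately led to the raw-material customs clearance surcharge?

Tracing upstream from the raw-material customs clearance surcharge: the raw-material customs clearance surcharge ← the raw-material carrier cost overrun ← the forecast rerouting ← the warehouse shipment strike.
A separate upstream branch: the raw-material customs clearance surcharge ← the raw-material carrier cost overrun ← the forecast rerouting ← the contract surcharge ← the warehouse customs clearance rerouting ← the overseas order backlog rerouting.
A separate upstream branch: the raw-material customs clearance surcharge ← the order backlog stockout ← the distribution center strike.
Each of those chain origins has no stated cause.

the distribution center strike, the overseas order backlog rerouting, the warehouse shipment strike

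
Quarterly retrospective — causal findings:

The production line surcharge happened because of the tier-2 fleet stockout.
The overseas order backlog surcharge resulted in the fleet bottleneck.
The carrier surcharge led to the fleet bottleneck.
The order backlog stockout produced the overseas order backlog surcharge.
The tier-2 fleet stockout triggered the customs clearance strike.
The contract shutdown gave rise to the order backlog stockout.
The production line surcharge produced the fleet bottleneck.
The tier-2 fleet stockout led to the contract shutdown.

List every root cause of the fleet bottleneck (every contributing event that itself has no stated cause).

Tracing upstream from the fleet bottleneck: the fleet bottleneck ← the carrier surcharge.
A separate upstream branch: the fleet bottleneck ← the production line surcharge ← the tier-2 fleet stockout.
Each of those chain origins has no stated cause.

the carrier surcharge, the tier-2 fleet stockout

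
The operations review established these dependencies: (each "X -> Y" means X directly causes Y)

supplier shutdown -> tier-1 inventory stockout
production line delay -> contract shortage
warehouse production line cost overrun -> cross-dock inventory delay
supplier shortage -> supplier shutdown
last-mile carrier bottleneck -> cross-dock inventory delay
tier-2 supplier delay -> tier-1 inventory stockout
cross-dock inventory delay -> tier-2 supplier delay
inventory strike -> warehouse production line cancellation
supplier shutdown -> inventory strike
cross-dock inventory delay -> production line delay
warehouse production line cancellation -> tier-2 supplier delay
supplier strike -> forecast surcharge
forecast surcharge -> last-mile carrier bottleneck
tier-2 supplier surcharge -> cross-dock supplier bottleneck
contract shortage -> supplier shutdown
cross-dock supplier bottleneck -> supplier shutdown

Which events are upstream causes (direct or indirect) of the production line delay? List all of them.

the cross-dock inventory delay, the forecast surcharge, the last-mile carrier bottleneck, the supplier strike, the warehouse production line cost overrun

Immediate cause of the production line delay: the cross-dock inventory delay.
Further upstream: the supplier strike, the forecast surcharge, the warehouse production line cost overrun, the last-mile carrier bottleneck.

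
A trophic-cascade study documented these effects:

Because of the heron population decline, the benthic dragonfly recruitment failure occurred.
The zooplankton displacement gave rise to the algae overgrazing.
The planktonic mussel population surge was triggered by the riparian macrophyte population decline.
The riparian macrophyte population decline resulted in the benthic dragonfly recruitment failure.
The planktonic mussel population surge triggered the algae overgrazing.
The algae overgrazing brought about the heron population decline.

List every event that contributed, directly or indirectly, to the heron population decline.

the algae overgrazing, the planktonic mussel population surge, the riparian macrophyte population decline, the zooplankton displacement

Immediate cause of the heron population decline: the algae overgrazing.
Further upstream: the riparian macrophyte population decline, the planktonic mussel population surge, the zooplankton displacement.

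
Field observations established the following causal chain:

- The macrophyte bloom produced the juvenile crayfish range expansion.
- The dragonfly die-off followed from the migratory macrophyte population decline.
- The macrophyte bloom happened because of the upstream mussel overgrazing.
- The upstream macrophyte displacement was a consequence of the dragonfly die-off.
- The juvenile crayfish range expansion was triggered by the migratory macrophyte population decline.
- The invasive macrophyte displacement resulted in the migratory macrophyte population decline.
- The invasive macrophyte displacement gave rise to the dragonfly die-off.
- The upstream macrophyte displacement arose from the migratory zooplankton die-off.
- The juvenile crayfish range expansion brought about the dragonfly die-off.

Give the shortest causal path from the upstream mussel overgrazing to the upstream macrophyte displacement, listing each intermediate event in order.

the upstream mussel overgrazing → the macrophyte bloom → the juvenile crayfish range expansion → the dragonfly die-off → the upstream macrophyte displacement

the upstream mussel overgrazing → the macrophyte bloom
the macrophyte bloom → the juvenile crayfish range expansion
the juvenile crayfish range expansion → the dragonfly die-off
the dragonfly die-off → the upstream macrophyte displacement
Length: 4 steps.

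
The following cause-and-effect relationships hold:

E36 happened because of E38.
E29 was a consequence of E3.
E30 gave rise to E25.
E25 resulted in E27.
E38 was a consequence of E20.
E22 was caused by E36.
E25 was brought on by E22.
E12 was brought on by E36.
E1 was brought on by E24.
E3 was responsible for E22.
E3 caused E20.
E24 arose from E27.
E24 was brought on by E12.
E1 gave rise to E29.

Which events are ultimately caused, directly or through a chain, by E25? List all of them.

E1, E24, E27, E29

Direct effects: E27.
2 steps out: E24.
3 steps out: E1.
4 steps out: E29.
Not reachable from it: E3, E20, E38, E36, E22, E30, E12.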